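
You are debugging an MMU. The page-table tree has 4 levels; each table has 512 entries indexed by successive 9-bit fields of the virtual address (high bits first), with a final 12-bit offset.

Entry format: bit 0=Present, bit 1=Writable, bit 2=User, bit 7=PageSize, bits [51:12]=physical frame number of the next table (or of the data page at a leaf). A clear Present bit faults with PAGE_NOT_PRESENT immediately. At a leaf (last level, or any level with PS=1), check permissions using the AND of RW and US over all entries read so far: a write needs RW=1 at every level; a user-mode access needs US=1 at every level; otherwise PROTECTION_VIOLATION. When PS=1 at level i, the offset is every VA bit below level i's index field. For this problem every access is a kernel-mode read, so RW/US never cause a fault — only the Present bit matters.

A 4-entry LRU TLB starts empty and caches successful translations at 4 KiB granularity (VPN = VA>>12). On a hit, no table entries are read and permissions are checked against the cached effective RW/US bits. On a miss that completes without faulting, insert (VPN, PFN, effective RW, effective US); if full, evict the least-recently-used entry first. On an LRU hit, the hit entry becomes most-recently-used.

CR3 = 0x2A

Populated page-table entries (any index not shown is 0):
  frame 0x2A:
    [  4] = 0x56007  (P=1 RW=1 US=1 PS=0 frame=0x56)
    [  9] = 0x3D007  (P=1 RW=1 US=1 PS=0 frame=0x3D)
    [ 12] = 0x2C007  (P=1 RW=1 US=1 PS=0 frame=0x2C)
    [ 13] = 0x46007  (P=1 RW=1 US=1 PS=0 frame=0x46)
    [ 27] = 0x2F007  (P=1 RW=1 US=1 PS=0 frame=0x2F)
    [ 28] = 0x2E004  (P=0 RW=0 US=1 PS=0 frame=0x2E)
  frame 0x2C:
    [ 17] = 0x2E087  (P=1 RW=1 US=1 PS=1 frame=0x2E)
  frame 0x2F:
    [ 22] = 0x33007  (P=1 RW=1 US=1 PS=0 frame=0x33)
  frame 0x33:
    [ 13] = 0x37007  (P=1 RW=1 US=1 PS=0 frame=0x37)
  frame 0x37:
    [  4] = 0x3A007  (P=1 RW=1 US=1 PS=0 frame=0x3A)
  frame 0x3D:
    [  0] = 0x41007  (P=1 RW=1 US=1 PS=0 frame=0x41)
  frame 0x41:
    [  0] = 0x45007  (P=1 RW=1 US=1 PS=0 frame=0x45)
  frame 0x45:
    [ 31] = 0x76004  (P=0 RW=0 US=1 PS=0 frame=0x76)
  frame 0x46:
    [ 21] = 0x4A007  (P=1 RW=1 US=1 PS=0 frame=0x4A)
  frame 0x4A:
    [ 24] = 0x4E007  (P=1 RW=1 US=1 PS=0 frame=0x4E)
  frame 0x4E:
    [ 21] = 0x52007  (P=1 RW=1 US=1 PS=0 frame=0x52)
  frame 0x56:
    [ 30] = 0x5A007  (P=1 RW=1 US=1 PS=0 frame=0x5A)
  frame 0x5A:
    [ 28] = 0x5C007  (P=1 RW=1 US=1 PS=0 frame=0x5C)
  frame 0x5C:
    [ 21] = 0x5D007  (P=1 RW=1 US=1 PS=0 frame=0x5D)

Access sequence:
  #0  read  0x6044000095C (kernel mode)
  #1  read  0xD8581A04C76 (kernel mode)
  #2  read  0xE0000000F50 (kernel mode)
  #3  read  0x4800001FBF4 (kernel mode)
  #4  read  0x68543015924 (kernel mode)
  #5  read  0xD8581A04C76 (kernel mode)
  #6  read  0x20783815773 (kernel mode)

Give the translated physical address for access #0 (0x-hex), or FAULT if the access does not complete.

Trace:
#0 VA=0x6044000095C (r,kernel):
  L0 @0x2A[12] → 0x2C007  P=1,RW=1,US=1,PS=0
  L1 @0x2C[17] → 0x2E087  P=1,RW=1,US=1,PS=1
  → PA=0x2E95C (huge @L1)  (2 entries read)
#1 VA=0xD8581A04C76 (r,kernel):
  L0 @0x2A[27] → 0x2F007  P=1,RW=1,US=1,PS=0
  L1 @0x2F[22] → 0x33007  P=1,RW=1,US=1,PS=0
  L2 @0x33[13] → 0x37007  P=1,RW=1,US=1,PS=0
  L3 @0x37[4] → 0x3A007  P=1,RW=1,US=1,PS=0
  → PA=0x3AC76  (4 entries read)
#2 VA=0xE0000000F50 (r,kernel):
  L0 @0x2A[28] → 0x2E004  P=0,RW=0,US=1,PS=0
  ⇒ fault: PAGE_NOT_PRESENT  — 1 lookups
#3 VA=0x4800001FBF4 (r,kernel):
  L0 @0x2A[9] → 0x3D007  P=1,RW=1,US=1,PS=0
  L1 @0x3D[0] → 0x41007  P=1,RW=1,US=1,PS=0
  L2 @0x41[0] → 0x45007  P=1,RW=1,US=1,PS=0
  L3 @0x45[31] → 0x76004  P=0,RW=0,US=1,PS=0
  ⇒ fault: PAGE_NOT_PRESENT  — 4 lookups
#4 VA=0x68543015924 (r,kernel):
  L0 @0x2A[13] → 0x46007  P=1,RW=1,US=1,PS=0
  L1 @0x46[21] → 0x4A007  P=1,RW=1,US=1,PS=0
  L2 @0x4A[24] → 0x4E007  P=1,RW=1,US=1,PS=0
  L3 @0x4E[21] → 0x52007  P=1,RW=1,US=1,PS=0
  → PA=0x52924  (4 entries read)
#5 VA=0xD8581A04C76 (r,kernel):
  TLB hit vpn=0xD8581A04 → PA=0x3AC76
#6 VA=0x20783815773 (r,kernel):
  L0 @0x2A[4] → 0x56007  P=1,RW=1,US=1,PS=0
  L1 @0x56[30] → 0x5A007  P=1,RW=1,US=1,PS=0
  L2 @0x5A[28] → 0x5C007  P=1,RW=1,US=1,PS=0
  L3 @0x5C[21] → 0x5D007  P=1,RW=1,US=1,PS=0
  → PA=0x5D773  (4 entries read)

Access #0 PA: 0x2E95C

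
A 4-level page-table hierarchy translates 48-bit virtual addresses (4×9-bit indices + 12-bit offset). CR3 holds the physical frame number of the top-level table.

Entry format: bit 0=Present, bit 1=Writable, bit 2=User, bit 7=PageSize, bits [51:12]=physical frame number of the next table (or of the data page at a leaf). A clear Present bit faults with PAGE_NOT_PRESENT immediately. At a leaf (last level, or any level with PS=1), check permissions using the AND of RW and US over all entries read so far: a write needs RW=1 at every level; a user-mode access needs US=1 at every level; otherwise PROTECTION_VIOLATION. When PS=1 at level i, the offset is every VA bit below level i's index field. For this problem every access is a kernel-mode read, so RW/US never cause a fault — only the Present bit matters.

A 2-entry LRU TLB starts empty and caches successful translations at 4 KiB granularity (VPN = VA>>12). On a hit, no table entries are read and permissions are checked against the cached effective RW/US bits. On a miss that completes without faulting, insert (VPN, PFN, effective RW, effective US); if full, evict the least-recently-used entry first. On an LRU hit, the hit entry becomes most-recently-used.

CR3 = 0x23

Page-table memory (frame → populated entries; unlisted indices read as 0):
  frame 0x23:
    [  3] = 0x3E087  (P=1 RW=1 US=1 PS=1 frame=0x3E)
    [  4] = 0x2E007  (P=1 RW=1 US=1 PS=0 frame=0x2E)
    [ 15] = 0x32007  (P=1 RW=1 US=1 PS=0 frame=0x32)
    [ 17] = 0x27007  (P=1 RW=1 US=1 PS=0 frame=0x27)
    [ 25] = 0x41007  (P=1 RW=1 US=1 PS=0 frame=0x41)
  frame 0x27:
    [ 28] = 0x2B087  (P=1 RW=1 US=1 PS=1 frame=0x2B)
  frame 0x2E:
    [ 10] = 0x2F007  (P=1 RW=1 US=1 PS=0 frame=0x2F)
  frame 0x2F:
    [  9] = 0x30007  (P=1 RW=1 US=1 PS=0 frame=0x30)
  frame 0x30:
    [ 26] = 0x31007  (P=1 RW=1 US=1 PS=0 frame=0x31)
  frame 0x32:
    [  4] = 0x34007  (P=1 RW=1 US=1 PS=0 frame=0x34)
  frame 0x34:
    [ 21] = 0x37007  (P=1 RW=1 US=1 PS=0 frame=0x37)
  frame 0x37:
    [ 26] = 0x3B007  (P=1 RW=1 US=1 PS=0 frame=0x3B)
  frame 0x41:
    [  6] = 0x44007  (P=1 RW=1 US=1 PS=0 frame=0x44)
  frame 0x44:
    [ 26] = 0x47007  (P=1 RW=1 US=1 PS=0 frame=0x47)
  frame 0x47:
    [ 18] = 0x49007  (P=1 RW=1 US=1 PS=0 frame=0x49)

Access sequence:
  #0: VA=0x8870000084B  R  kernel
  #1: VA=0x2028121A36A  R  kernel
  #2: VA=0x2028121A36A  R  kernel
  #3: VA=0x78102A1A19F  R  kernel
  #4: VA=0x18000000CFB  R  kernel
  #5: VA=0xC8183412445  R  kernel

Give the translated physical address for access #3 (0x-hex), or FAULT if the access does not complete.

Walk each access:
#0 VA=0x8870000084B (r,kernel):
  L0 @0x23[17] → 0x27007  P=1,RW=1,US=1,PS=0
  L1 @0x27[28] → 0x2B087  P=1,RW=1,US=1,PS=1
  ⇒ phys 0x2B84B (huge @L1)  [2 reads]
#1 VA=0x2028121A36A (r,kernel):
  L0 @0x23[4] → 0x2E007  P=1,RW=1,US=1,PS=0
  L1 @0x2E[10] → 0x2F007  P=1,RW=1,US=1,PS=0
  L2 @0x2F[9] → 0x30007  P=1,RW=1,US=1,PS=0
  L3 @0x30[26] → 0x31007  P=1,RW=1,US=1,PS=0
  ⇒ phys 0x3136A  [4 reads]
#2 VA=0x2028121A36A (r,kernel):
  TLB hit vpn=0x2028121A → PA=0x3136A
#3 VA=0x78102A1A19F (r,kernel):
  L0 @0x23[15] → 0x32007  P=1,RW=1,US=1,PS=0
  L1 @0x32[4] → 0x34007  P=1,RW=1,US=1,PS=0
  L2 @0x34[21] → 0x37007  P=1,RW=1,US=1,PS=0
  L3 @0x37[26] → 0x3B007  P=1,RW=1,US=1,PS=0
  ⇒ phys 0x3B19F  [4 reads]
#4 VA=0x18000000CFB (r,kernel):
  L0 @0x23[3] → 0x3E087  P=1,RW=1,US=1,PS=1
  ⇒ phys 0x3ECFB (huge @L0)  [1 reads]
#5 VA=0xC8183412445 (r,kernel):
  L0 @0x23[25] → 0x41007  P=1,RW=1,US=1,PS=0
  L1 @0x41[6] → 0x44007  P=1,RW=1,US=1,PS=0
  L2 @0x44[26] → 0x47007  P=1,RW=1,US=1,PS=0
  L3 @0x47[18] → 0x49007  P=1,RW=1,US=1,PS=0
  ⇒ phys 0x49445  [4 reads]

Access #3 PA: 0x3B19F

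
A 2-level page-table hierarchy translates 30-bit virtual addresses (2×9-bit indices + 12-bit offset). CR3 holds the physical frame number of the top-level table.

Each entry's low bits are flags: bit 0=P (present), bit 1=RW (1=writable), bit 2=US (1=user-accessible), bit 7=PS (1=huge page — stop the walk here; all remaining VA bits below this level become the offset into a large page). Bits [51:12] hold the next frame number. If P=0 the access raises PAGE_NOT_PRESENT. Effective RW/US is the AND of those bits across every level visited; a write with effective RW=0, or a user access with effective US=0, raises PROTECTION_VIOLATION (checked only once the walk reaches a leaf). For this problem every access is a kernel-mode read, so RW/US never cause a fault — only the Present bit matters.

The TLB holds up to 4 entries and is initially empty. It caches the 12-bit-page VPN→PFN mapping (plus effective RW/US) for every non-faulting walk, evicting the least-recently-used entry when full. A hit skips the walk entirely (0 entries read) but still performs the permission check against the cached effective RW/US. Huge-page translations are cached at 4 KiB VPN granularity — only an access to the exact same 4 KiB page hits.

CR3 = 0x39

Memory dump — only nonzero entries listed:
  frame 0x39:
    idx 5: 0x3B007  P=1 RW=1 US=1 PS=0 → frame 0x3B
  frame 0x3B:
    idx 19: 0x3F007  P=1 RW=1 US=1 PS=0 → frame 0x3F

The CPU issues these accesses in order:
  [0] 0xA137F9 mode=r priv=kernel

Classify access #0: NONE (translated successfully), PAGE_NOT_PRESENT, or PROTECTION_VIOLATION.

Trace:
#0 VA=0xA137F9 (r,kernel):
  [0] read 0x39 idx=5: raw=0x3B007 flags P=1 W=1 U=1 S=0
  [1] read 0x3B idx=19: raw=0x3F007 flags P=1 W=1 U=1 S=0
  ⇒ phys 0x3F7F9  [2 reads]

Access #0 fault: NONE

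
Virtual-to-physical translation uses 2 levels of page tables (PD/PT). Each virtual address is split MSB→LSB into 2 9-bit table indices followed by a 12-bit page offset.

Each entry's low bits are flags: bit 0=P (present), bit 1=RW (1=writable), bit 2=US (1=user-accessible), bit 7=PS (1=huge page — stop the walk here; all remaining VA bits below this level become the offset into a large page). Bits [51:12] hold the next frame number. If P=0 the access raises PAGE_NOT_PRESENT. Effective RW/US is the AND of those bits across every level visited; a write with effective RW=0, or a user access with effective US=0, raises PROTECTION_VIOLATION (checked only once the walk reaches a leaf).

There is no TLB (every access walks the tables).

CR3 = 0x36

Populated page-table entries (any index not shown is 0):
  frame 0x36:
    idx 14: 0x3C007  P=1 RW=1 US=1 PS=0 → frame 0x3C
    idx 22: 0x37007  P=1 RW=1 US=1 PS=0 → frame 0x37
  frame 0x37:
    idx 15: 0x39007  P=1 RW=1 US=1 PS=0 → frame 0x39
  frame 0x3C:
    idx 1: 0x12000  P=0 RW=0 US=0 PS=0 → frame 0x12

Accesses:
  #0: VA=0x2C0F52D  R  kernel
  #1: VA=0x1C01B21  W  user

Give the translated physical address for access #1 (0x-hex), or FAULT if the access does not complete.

Walk each access:
#0 VA=0x2C0F52D (r,kernel):
  lvl0: tbl 0x36, slot 22 ⇒ 0x37007 (P1/RW1/US1/PS0)
  lvl1: tbl 0x37, slot 15 ⇒ 0x39007 (P1/RW1/US1/PS0)
  ✓ 0x3952D  — 2 lookups
#1 VA=0x1C01B21 (w,user):
  lvl0: tbl 0x36, slot 14 ⇒ 0x3C007 (P1/RW1/US1/PS0)
  lvl1: tbl 0x3C, slot 1 ⇒ 0x12000 (P0/RW0/US0/PS0)
  ✗ PAGE_NOT_PRESENT  [2 reads]

Access #1 PA: FAULT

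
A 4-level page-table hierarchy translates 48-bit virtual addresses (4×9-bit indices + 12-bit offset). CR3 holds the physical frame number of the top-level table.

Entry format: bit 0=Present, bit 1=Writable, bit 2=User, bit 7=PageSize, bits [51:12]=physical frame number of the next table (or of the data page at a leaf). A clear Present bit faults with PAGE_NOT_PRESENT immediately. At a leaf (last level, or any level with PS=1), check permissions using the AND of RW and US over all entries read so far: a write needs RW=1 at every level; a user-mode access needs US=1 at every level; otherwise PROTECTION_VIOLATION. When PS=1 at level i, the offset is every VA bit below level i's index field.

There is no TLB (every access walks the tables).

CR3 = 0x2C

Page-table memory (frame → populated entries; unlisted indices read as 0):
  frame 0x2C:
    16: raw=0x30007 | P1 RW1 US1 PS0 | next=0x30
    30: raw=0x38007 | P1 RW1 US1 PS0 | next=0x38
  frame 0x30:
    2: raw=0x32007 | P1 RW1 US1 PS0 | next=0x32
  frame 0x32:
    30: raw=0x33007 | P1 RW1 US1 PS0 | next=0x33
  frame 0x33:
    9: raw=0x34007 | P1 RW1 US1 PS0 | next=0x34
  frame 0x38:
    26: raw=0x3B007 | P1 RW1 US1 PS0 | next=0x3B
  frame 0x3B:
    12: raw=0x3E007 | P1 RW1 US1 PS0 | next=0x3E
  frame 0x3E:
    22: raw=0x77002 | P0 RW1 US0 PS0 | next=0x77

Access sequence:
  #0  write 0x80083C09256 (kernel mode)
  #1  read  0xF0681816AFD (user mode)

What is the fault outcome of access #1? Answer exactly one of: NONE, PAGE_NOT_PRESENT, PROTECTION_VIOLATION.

Walk each access:
#0 VA=0x80083C09256 (w,kernel):
  lvl0: tbl 0x2C, slot 16 ⇒ 0x30007 (P1/RW1/US1/PS0)
  lvl1: tbl 0x30, slot 2 ⇒ 0x32007 (P1/RW1/US1/PS0)
  lvl2: tbl 0x32, slot 30 ⇒ 0x33007 (P1/RW1/US1/PS0)
  lvl3: tbl 0x33, slot 9 ⇒ 0x34007 (P1/RW1/US1/PS0)
  ✓ 0x34256  — 4 lookups
#1 VA=0xF0681816AFD (r,user):
  lvl0: tbl 0x2C, slot 30 ⇒ 0x38007 (P1/RW1/US1/PS0)
  lvl1: tbl 0x38, slot 26 ⇒ 0x3B007 (P1/RW1/US1/PS0)
  lvl2: tbl 0x3B, slot 12 ⇒ 0x3E007 (P1/RW1/US1/PS0)
  lvl3: tbl 0x3E, slot 22 ⇒ 0x77002 (P0/RW1/US0/PS0)
  ⇒ fault: PAGE_NOT_PRESENT  — 4 lookups

Access #1 fault: PAGE_NOT_PRESENT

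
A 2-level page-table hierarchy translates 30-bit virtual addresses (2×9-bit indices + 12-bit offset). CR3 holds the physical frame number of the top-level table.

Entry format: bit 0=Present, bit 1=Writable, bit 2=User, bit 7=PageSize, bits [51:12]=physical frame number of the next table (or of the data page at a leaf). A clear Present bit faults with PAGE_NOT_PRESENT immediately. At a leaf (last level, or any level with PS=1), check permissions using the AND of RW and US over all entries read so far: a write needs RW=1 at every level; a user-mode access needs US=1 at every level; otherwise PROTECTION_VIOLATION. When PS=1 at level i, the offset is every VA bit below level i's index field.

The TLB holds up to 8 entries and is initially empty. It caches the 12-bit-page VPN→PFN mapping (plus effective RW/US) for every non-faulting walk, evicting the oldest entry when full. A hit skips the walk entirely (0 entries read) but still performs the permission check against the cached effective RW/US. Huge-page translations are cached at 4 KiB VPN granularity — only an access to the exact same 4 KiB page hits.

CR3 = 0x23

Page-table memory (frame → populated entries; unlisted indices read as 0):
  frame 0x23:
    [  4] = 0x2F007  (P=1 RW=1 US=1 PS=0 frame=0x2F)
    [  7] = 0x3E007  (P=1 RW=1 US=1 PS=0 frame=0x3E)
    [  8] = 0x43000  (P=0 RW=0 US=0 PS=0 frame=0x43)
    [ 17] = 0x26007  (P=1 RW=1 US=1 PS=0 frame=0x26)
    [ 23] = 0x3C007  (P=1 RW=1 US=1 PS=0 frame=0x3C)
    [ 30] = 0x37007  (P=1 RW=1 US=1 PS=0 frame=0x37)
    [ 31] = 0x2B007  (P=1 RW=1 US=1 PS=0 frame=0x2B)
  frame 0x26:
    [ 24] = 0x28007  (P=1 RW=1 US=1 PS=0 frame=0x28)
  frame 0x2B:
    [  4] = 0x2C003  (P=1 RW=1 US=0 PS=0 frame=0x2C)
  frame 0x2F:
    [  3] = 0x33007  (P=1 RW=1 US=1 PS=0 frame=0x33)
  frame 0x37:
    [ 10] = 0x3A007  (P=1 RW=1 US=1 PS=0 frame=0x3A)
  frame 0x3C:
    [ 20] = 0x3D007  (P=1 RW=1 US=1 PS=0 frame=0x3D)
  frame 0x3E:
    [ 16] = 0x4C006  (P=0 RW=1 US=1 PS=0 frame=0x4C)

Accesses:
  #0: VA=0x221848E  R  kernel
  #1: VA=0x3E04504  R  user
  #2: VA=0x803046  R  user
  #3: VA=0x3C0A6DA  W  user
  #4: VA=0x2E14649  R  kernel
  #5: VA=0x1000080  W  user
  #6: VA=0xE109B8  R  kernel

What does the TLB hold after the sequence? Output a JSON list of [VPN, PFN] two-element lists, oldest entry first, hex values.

Walk each access:
#0 VA=0x221848E (r,kernel):
  L0 @0x23[17] → 0x26007  P=1,RW=1,US=1,PS=0
  L1 @0x26[24] → 0x28007  P=1,RW=1,US=1,PS=0
  ⇒ phys 0x2848E  [2 reads]
#1 VA=0x3E04504 (r,user):
  L0 @0x23[31] → 0x2B007  P=1,RW=1,US=1,PS=0
  L1 @0x2B[4] → 0x2C003  P=1,RW=1,US=0,PS=0
  → PROTECTION_VIOLATION  (2 entries read)
#2 VA=0x803046 (r,user):
  L0 @0x23[4] → 0x2F007  P=1,RW=1,US=1,PS=0
  L1 @0x2F[3] → 0x33007  P=1,RW=1,US=1,PS=0
  ⇒ phys 0x33046  [2 reads]
#3 VA=0x3C0A6DA (w,user):
  L0 @0x23[30] → 0x37007  P=1,RW=1,US=1,PS=0
  L1 @0x37[10] → 0x3A007  P=1,RW=1,US=1,PS=0
  ⇒ phys 0x3A6DA  [2 reads]
#4 VA=0x2E14649 (r,kernel):
  L0 @0x23[23] → 0x3C007  P=1,RW=1,US=1,PS=0
  L1 @0x3C[20] → 0x3D007  P=1,RW=1,US=1,PS=0
  ⇒ phys 0x3D649  [2 reads]
#5 VA=0x1000080 (w,user):
  L0 @0x23[8] → 0x43000  P=0,RW=0,US=0,PS=0
  → PAGE_NOT_PRESENT  (1 entries read)
#6 VA=0xE109B8 (r,kernel):
  L0 @0x23[7] → 0x3E007  P=1,RW=1,US=1,PS=0
  L1 @0x3E[16] → 0x4C006  P=0,RW=1,US=1,PS=0
  → PAGE_NOT_PRESENT  (2 entries read)

TLB: [["0x2218", "0x28"], ["0x803", "0x33"], ["0x3C0A", "0x3A"], ["0x2E14", "0x3D"]]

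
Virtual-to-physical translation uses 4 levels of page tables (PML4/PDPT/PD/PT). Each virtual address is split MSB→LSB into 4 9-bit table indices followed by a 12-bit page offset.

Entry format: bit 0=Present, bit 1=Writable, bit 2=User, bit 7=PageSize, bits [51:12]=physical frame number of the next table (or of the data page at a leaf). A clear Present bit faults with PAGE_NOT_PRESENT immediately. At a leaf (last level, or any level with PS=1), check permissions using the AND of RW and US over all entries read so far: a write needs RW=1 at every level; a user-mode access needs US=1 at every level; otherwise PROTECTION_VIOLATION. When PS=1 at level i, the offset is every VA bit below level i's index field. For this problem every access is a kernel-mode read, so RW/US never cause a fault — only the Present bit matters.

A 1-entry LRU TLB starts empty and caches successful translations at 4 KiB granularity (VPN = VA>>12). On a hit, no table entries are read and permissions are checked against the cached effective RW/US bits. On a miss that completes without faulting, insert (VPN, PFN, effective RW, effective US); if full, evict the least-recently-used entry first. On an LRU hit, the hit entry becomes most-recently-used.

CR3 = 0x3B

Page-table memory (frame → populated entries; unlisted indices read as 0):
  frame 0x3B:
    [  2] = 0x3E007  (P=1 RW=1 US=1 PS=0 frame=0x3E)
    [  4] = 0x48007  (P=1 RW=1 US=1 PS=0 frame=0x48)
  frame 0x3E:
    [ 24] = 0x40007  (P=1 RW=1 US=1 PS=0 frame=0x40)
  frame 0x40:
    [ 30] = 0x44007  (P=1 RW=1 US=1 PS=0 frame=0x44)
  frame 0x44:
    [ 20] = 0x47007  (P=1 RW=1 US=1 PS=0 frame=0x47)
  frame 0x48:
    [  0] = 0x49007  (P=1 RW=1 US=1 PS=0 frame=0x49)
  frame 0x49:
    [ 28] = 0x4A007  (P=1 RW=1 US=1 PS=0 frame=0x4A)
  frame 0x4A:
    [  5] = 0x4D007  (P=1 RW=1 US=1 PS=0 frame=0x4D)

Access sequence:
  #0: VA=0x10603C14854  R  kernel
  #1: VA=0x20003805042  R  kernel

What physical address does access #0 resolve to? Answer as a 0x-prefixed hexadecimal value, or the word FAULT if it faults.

Trace:
#0 VA=0x10603C14854 (r,kernel):
  lvl0: tbl 0x3B, slot 2 ⇒ 0x3E007 (P1/RW1/US1/PS0)
  lvl1: tbl 0x3E, slot 24 ⇒ 0x40007 (P1/RW1/US1/PS0)
  lvl2: tbl 0x40, slot 30 ⇒ 0x44007 (P1/RW1/US1/PS0)
  lvl3: tbl 0x44, slot 20 ⇒ 0x47007 (P1/RW1/US1/PS0)
  ✓ 0x47854  — 4 lookups
#1 VA=0x20003805042 (r,kernel):
  lvl0: tbl 0x3B, slot 4 ⇒ 0x48007 (P1/RW1/US1/PS0)
  lvl1: tbl 0x48, slot 0 ⇒ 0x49007 (P1/RW1/US1/PS0)
  lvl2: tbl 0x49, slot 28 ⇒ 0x4A007 (P1/RW1/US1/PS0)
  lvl3: tbl 0x4A, slot 5 ⇒ 0x4D007 (P1/RW1/US1/PS0)
  ✓ 0x4D042  — 4 lookups

Access #0 PA: 0x47854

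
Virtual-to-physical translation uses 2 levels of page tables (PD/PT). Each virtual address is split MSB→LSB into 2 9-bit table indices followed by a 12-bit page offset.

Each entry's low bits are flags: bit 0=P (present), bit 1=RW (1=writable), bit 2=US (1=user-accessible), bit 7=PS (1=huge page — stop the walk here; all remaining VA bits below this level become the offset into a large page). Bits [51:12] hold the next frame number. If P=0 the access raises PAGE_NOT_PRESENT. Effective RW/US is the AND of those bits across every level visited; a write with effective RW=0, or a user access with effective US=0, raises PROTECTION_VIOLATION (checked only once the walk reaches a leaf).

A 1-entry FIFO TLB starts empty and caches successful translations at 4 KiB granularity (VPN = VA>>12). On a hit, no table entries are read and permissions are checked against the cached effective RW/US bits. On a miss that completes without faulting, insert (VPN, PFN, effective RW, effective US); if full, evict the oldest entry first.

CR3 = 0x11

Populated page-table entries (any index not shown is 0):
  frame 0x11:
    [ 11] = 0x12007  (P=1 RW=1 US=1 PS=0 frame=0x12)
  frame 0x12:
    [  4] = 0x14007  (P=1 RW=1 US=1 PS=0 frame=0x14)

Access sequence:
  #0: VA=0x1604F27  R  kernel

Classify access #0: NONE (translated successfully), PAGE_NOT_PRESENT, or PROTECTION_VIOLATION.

Trace:
#0 VA=0x1604F27 (r,kernel):
  L0 @0x11[11] → 0x12007  P=1,RW=1,US=1,PS=0
  L1 @0x12[4] → 0x14007  P=1,RW=1,US=1,PS=0
  → PA=0x14F27  (2 entries read)

Access #0 fault: NONE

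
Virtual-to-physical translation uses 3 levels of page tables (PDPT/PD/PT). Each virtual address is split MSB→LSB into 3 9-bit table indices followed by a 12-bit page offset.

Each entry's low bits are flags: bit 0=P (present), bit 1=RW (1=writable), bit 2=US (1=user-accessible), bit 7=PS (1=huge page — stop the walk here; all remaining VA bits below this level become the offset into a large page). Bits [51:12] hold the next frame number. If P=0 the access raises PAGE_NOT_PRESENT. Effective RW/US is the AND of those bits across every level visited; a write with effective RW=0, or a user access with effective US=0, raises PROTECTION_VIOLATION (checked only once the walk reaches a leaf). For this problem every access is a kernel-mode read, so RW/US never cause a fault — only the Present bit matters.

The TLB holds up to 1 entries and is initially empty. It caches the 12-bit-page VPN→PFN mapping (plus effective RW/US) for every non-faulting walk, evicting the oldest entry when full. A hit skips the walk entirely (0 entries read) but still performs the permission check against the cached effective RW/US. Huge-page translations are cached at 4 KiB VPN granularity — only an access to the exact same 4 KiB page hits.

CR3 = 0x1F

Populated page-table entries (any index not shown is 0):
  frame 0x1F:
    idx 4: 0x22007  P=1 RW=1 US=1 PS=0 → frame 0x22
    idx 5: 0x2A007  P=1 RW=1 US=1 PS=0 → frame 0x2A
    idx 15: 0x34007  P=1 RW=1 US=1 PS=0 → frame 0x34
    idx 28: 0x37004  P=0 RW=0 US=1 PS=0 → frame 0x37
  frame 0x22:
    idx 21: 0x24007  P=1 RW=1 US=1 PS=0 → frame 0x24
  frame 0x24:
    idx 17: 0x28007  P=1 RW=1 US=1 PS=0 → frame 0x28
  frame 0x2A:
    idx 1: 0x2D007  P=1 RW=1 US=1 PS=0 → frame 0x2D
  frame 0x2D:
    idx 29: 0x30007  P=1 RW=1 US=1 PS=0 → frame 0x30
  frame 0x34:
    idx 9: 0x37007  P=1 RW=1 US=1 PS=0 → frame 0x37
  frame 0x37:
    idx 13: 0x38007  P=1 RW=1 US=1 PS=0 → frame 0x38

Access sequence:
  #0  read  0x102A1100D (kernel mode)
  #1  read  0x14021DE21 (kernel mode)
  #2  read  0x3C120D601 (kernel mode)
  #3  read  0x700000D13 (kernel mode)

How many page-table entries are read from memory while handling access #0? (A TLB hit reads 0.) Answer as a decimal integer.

Per-access translation:
#0 VA=0x102A1100D (r,kernel):
  L0: frame=0x1F idx=4 entry=0x22007 [P=1 RW=1 US=1 PS=0]
  L1: frame=0x22 idx=21 entry=0x24007 [P=1 RW=1 US=1 PS=0]
  L2: frame=0x24 idx=17 entry=0x28007 [P=1 RW=1 US=1 PS=0]
  ✓ 0x2800D  — 3 lookups
#1 VA=0x14021DE21 (r,kernel):
  L0: frame=0x1F idx=5 entry=0x2A007 [P=1 RW=1 US=1 PS=0]
  L1: frame=0x2A idx=1 entry=0x2D007 [P=1 RW=1 US=1 PS=0]
  L2: frame=0x2D idx=29 entry=0x30007 [P=1 RW=1 US=1 PS=0]
  ✓ 0x30E21  — 3 lookups
#2 VA=0x3C120D601 (r,kernel):
  L0: frame=0x1F idx=15 entry=0x34007 [P=1 RW=1 US=1 PS=0]
  L1: frame=0x34 idx=9 entry=0x37007 [P=1 RW=1 US=1 PS=0]
  L2: frame=0x37 idx=13 entry=0x38007 [P=1 RW=1 US=1 PS=0]
  ✓ 0x38601  — 3 lookups
#3 VA=0x700000D13 (r,kernel):
  L0: frame=0x1F idx=28 entry=0x37004 [P=0 RW=0 US=1 PS=0]
  → PAGE_NOT_PRESENT  (1 entries read)

Entries read for #0: 3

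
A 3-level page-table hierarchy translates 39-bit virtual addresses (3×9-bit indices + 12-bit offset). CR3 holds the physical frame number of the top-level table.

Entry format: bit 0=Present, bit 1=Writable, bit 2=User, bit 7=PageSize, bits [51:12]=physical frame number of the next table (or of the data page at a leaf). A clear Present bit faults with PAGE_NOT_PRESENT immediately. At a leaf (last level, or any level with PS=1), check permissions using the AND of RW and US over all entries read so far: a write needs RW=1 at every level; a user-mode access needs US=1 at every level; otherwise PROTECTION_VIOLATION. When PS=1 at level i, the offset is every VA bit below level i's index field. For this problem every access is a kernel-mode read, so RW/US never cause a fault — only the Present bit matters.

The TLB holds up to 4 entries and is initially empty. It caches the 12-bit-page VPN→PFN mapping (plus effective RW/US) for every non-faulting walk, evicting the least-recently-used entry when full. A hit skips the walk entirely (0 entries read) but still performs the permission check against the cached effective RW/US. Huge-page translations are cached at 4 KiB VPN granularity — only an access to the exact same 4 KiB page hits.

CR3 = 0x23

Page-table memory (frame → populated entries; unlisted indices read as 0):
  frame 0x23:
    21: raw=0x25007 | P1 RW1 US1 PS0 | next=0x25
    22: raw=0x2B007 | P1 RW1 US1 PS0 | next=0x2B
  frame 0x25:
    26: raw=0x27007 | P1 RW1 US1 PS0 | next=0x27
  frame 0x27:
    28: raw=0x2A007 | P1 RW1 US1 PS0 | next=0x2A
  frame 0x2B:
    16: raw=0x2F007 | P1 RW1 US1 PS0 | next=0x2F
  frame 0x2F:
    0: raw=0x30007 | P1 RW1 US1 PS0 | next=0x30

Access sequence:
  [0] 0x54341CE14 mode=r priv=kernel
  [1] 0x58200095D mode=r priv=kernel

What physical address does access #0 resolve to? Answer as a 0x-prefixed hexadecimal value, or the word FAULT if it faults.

Per-access translation:
#0 VA=0x54341CE14 (r,kernel):
  L0 @0x23[21] → 0x25007  P=1,RW=1,US=1,PS=0
  L1 @0x25[26] → 0x27007  P=1,RW=1,US=1,PS=0
  L2 @0x27[28] → 0x2A007  P=1,RW=1,US=1,PS=0
  ✓ 0x2AE14  — 3 lookups
#1 VA=0x58200095D (r,kernel):
  L0 @0x23[22] → 0x2B007  P=1,RW=1,US=1,PS=0
  L1 @0x2B[16] → 0x2F007  P=1,RW=1,US=1,PS=0
  L2 @0x2F[0] → 0x30007  P=1,RW=1,US=1,PS=0
  ✓ 0x3095D  — 3 lookups

Access #0 PA: 0x2AE14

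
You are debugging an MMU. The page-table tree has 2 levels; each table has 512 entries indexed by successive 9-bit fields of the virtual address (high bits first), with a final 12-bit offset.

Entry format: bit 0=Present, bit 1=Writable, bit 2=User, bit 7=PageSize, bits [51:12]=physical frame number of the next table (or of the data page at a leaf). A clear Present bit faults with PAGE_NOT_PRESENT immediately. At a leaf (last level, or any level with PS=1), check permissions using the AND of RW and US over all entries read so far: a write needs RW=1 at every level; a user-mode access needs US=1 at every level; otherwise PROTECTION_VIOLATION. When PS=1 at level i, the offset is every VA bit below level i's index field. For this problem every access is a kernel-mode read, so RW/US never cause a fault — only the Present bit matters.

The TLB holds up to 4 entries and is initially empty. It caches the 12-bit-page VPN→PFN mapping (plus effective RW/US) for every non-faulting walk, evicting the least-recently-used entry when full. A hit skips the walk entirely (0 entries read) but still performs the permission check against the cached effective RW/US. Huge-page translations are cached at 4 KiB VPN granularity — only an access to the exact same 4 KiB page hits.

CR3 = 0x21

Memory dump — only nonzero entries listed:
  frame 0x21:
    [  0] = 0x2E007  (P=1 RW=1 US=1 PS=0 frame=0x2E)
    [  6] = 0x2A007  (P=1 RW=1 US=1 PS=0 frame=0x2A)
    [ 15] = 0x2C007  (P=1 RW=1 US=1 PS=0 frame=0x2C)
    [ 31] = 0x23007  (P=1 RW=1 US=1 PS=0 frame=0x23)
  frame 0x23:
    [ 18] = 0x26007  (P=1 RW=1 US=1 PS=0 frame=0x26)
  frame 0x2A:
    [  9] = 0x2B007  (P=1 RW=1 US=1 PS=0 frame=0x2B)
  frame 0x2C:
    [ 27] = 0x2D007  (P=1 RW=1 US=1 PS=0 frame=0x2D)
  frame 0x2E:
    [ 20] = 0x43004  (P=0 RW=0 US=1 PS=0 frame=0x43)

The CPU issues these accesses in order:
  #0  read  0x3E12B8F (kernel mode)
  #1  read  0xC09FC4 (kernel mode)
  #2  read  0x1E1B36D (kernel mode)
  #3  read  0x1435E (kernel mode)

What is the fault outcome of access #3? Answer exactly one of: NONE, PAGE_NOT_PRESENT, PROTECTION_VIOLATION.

Trace:
#0 VA=0x3E12B8F (r,kernel):
  L0: frame=0x21 idx=31 entry=0x23007 [P=1 RW=1 US=1 PS=0]
  L1: frame=0x23 idx=18 entry=0x26007 [P=1 RW=1 US=1 PS=0]
  ✓ 0x26B8F  — 2 lookups
#1 VA=0xC09FC4 (r,kernel):
  L0: frame=0x21 idx=6 entry=0x2A007 [P=1 RW=1 US=1 PS=0]
  L1: frame=0x2A idx=9 entry=0x2B007 [P=1 RW=1 US=1 PS=0]
  ✓ 0x2BFC4  — 2 lookups
#2 VA=0x1E1B36D (r,kernel):
  L0: frame=0x21 idx=15 entry=0x2C007 [P=1 RW=1 US=1 PS=0]
  L1: frame=0x2C idx=27 entry=0x2D007 [P=1 RW=1 US=1 PS=0]
  ✓ 0x2D36D  — 2 lookups
#3 VA=0x1435E (r,kernel):
  L0: frame=0x21 idx=0 entry=0x2E007 [P=1 RW=1 US=1 PS=0]
  L1: frame=0x2E idx=20 entry=0x43004 [P=0 RW=0 US=1 PS=0]
  → PAGE_NOT_PRESENT  (2 entries read)

Access #3 fault: PAGE_NOT_PRESENT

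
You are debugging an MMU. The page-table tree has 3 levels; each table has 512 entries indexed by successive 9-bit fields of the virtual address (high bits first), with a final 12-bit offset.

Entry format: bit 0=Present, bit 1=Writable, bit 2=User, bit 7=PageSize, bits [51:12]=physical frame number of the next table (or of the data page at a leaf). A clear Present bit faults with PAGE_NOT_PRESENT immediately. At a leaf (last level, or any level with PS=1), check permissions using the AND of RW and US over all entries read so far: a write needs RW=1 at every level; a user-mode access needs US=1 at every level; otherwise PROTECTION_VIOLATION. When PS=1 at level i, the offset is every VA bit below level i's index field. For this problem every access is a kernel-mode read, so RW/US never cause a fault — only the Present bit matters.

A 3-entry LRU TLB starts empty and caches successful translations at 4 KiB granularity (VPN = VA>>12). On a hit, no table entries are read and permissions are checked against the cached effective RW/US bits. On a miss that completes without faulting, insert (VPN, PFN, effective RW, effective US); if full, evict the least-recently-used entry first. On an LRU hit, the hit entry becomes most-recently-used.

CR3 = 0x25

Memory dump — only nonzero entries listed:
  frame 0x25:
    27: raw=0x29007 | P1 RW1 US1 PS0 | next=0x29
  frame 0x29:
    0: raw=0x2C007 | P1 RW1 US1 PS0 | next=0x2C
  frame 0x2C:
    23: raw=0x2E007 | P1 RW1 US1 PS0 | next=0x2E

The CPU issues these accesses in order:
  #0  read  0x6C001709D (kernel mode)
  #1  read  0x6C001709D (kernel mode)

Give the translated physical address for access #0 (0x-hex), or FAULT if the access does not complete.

Walk each access:
#0 VA=0x6C001709D (r,kernel):
  lvl0: tbl 0x25, slot 27 ⇒ 0x29007 (P1/RW1/US1/PS0)
  lvl1: tbl 0x29, slot 0 ⇒ 0x2C007 (P1/RW1/US1/PS0)
  lvl2: tbl 0x2C, slot 23 ⇒ 0x2E007 (P1/RW1/US1/PS0)
  ✓ 0x2E09D  — 3 lookups
#1 VA=0x6C001709D (r,kernel):
  TLB hit vpn=0x6C0017 → PA=0x2E09D

Access #0 PA: 0x2E09D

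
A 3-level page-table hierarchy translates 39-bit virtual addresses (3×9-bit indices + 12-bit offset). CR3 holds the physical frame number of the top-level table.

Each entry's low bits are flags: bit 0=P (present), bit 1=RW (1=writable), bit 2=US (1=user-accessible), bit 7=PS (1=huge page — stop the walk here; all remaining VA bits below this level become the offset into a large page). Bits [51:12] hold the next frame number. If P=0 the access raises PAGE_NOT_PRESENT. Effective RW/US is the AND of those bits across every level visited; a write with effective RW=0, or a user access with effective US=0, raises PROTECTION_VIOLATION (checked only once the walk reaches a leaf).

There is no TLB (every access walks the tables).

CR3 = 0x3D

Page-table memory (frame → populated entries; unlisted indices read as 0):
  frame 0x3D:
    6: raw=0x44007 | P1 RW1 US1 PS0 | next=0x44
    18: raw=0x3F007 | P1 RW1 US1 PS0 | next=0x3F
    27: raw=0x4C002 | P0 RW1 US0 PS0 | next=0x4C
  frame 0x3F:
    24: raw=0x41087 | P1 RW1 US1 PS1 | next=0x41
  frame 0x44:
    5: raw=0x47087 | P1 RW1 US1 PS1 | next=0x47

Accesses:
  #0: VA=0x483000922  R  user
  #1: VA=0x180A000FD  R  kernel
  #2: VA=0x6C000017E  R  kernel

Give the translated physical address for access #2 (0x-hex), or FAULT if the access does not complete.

Trace:
#0 VA=0x483000922 (r,user):
  lvl0: tbl 0x3D, slot 18 ⇒ 0x3F007 (P1/RW1/US1/PS0)
  lvl1: tbl 0x3F, slot 24 ⇒ 0x41087 (P1/RW1/US1/PS1)
  ⇒ phys 0x41922 (huge @L1)  [2 reads]
#1 VA=0x180A000FD (r,kernel):
  lvl0: tbl 0x3D, slot 6 ⇒ 0x44007 (P1/RW1/US1/PS0)
  lvl1: tbl 0x44, slot 5 ⇒ 0x47087 (P1/RW1/US1/PS1)
  ⇒ phys 0x470FD (huge @L1)  [2 reads]
#2 VA=0x6C000017E (r,kernel):
  lvl0: tbl 0x3D, slot 27 ⇒ 0x4C002 (P0/RW1/US0/PS0)
  ⇒ fault: PAGE_NOT_PRESENT  — 1 lookups

Access #2 PA: FAULT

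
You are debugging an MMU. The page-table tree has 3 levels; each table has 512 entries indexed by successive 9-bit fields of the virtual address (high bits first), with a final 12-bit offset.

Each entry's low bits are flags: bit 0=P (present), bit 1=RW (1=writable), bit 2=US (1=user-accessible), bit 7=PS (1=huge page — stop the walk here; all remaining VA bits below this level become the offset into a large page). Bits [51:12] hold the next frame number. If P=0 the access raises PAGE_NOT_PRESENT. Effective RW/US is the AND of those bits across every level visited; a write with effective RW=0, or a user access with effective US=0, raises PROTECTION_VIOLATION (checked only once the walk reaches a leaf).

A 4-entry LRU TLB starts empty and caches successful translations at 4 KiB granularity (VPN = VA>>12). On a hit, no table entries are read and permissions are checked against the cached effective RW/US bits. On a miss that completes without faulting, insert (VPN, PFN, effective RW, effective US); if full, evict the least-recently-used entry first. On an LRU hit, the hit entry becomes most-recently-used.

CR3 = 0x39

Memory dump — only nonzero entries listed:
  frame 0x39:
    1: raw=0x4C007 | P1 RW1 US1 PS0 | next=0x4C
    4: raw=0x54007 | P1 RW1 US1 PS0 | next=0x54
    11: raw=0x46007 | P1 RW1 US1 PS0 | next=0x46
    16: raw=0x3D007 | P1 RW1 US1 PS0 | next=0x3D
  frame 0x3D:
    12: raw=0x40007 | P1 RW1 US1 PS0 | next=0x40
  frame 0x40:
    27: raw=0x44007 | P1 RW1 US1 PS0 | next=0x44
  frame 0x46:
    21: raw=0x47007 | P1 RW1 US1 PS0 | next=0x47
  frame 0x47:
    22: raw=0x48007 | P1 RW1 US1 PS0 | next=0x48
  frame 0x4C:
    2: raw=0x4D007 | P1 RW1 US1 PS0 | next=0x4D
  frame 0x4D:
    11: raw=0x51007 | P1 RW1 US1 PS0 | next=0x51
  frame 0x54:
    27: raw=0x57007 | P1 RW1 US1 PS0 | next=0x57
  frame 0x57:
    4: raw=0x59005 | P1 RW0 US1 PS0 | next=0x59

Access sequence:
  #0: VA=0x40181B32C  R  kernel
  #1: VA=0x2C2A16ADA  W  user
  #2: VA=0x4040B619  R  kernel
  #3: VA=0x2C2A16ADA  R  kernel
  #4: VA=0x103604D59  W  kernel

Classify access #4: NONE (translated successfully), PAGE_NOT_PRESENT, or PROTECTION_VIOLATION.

Trace:
#0 VA=0x40181B32C (r,kernel):
  L0 @0x39[16] → 0x3D007  P=1,RW=1,US=1,PS=0
  L1 @0x3D[12] → 0x40007  P=1,RW=1,US=1,PS=0
  L2 @0x40[27] → 0x44007  P=1,RW=1,US=1,PS=0
  → PA=0x4432C  (3 entries read)
#1 VA=0x2C2A16ADA (w,user):
  L0 @0x39[11] → 0x46007  P=1,RW=1,US=1,PS=0
  L1 @0x46[21] → 0x47007  P=1,RW=1,US=1,PS=0
  L2 @0x47[22] → 0x48007  P=1,RW=1,US=1,PS=0
  → PA=0x48ADA  (3 entries read)
#2 VA=0x4040B619 (r,kernel):
  L0 @0x39[1] → 0x4C007  P=1,RW=1,US=1,PS=0
  L1 @0x4C[2] → 0x4D007  P=1,RW=1,US=1,PS=0
  L2 @0x4D[11] → 0x51007  P=1,RW=1,US=1,PS=0
  → PA=0x51619  (3 entries read)
#3 VA=0x2C2A16ADA (r,kernel):
  TLB hit vpn=0x2C2A16 → PA=0x48ADA
#4 VA=0x103604D59 (w,kernel):
  L0 @0x39[4] → 0x54007  P=1,RW=1,US=1,PS=0
  L1 @0x54[27] → 0x57007  P=1,RW=1,US=1,PS=0
  L2 @0x57[4] → 0x59005  P=1,RW=0,US=1,PS=0
  ✗ PROTECTION_VIOLATION  [3 reads]

Access #4 fault: PROTECTION_VIOLATION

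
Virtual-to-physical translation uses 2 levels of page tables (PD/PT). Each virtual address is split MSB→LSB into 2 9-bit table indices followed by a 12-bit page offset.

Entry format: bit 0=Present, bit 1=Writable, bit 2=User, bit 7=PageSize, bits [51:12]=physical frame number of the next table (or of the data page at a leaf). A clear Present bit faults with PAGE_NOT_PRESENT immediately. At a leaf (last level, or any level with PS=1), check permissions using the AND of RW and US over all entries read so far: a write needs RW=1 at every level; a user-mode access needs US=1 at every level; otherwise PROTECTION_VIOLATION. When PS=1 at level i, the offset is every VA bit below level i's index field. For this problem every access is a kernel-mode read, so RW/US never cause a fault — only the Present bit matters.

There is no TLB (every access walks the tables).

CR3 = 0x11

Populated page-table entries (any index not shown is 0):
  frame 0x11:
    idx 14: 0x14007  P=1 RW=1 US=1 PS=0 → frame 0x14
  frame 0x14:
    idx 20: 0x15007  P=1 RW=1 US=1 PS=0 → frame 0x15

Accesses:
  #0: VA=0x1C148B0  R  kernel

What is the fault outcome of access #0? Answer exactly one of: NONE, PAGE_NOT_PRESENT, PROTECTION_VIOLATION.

Trace:
#0 VA=0x1C148B0 (r,kernel):
  lvl0: tbl 0x11, slot 14 ⇒ 0x14007 (P1/RW1/US1/PS0)
  lvl1: tbl 0x14, slot 20 ⇒ 0x15007 (P1/RW1/US1/PS0)
  → PA=0x158B0  (2 entries read)

Access #0 fault: NONE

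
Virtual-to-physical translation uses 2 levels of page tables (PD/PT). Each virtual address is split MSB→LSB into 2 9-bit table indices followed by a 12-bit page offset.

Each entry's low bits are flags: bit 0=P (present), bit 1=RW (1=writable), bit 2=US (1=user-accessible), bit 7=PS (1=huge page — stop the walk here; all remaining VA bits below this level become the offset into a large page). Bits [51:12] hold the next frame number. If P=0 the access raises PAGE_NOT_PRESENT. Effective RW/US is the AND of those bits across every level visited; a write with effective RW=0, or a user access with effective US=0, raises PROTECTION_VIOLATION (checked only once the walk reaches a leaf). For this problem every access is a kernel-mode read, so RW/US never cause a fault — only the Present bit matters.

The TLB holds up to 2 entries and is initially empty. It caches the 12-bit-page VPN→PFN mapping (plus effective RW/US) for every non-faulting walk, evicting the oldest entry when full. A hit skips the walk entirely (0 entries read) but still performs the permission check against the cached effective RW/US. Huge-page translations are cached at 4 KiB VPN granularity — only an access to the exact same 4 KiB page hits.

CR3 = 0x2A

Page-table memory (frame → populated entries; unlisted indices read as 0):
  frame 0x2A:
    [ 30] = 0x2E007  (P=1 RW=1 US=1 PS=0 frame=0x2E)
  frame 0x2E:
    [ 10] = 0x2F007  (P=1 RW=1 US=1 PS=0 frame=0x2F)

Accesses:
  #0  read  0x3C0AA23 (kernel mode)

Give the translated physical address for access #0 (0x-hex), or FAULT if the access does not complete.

Trace:
#0 VA=0x3C0AA23 (r,kernel):
  [0] read 0x2A idx=30: raw=0x2E007 flags P=1 W=1 U=1 S=0
  [1] read 0x2E idx=10: raw=0x2F007 flags P=1 W=1 U=1 S=0
  → PA=0x2FA23  (2 entries read)

Access #0 PA: 0x2FA23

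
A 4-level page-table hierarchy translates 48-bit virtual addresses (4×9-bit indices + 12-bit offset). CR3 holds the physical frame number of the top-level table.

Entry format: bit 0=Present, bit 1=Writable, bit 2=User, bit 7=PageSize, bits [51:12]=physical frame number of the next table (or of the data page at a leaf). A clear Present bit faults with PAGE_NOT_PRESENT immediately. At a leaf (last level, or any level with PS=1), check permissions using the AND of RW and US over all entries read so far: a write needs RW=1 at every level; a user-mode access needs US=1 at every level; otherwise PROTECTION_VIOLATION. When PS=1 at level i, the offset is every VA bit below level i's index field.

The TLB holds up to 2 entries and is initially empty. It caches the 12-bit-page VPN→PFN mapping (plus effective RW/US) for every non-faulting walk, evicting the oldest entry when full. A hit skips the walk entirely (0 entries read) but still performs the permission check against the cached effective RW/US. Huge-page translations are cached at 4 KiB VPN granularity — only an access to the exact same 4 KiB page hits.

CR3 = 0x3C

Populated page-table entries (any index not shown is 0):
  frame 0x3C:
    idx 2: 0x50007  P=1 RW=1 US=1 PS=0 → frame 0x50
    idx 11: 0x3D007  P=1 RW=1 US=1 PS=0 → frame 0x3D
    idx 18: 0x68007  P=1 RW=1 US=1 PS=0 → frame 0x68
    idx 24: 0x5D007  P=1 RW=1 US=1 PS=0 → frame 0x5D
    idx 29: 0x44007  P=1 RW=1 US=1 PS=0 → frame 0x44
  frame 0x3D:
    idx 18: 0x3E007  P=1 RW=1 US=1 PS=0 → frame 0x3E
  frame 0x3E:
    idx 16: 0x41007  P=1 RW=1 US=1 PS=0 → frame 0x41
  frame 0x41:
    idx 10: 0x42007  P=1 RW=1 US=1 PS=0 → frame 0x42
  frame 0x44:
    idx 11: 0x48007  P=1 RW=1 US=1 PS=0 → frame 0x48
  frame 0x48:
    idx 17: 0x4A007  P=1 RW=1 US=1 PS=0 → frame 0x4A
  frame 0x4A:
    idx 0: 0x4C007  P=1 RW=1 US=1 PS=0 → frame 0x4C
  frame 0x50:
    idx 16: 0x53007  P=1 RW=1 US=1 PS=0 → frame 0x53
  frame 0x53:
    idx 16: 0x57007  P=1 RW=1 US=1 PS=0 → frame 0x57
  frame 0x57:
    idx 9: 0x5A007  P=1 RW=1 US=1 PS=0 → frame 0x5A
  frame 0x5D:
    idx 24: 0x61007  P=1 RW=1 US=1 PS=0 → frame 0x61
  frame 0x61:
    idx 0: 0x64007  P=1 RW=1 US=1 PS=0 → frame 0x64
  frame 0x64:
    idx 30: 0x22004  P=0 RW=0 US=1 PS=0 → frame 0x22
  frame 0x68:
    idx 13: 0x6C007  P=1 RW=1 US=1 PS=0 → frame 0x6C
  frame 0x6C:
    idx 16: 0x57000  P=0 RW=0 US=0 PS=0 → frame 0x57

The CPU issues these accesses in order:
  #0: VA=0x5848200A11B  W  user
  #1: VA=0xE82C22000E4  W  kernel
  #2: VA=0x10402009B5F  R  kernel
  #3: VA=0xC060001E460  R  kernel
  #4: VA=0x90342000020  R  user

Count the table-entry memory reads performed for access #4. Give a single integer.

Trace:
#0 VA=0x5848200A11B (w,user):
  lvl0: tbl 0x3C, slot 11 ⇒ 0x3D007 (P1/RW1/US1/PS0)
  lvl1: tbl 0x3D, slot 18 ⇒ 0x3E007 (P1/RW1/US1/PS0)
  lvl2: tbl 0x3E, slot 16 ⇒ 0x41007 (P1/RW1/US1/PS0)
  lvl3: tbl 0x41, slot 10 ⇒ 0x42007 (P1/RW1/US1/PS0)
  ✓ 0x4211B  — 4 lookups
#1 VA=0xE82C22000E4 (w,kernel):
  lvl0: tbl 0x3C, slot 29 ⇒ 0x44007 (P1/RW1/US1/PS0)
  lvl1: tbl 0x44, slot 11 ⇒ 0x48007 (P1/RW1/US1/PS0)
  lvl2: tbl 0x48, slot 17 ⇒ 0x4A007 (P1/RW1/US1/PS0)
  lvl3: tbl 0x4A, slot 0 ⇒ 0x4C007 (P1/RW1/US1/PS0)
  ✓ 0x4C0E4  — 4 lookups
#2 VA=0x10402009B5F (r,kernel):
  lvl0: tbl 0x3C, slot 2 ⇒ 0x50007 (P1/RW1/US1/PS0)
  lvl1: tbl 0x50, slot 16 ⇒ 0x53007 (P1/RW1/US1/PS0)
  lvl2: tbl 0x53, slot 16 ⇒ 0x57007 (P1/RW1/US1/PS0)
  lvl3: tbl 0x57, slot 9 ⇒ 0x5A007 (P1/RW1/US1/PS0)
  ✓ 0x5AB5F  — 4 lookups
#3 VA=0xC060001E460 (r,kernel):
  lvl0: tbl 0x3C, slot 24 ⇒ 0x5D007 (P1/RW1/US1/PS0)
  lvl1: tbl 0x5D, slot 24 ⇒ 0x61007 (P1/RW1/US1/PS0)
  lvl2: tbl 0x61, slot 0 ⇒ 0x64007 (P1/RW1/US1/PS0)
  lvl3: tbl 0x64, slot 30 ⇒ 0x22004 (P0/RW0/US1/PS0)
  ⇒ fault: PAGE_NOT_PRESENT  — 4 lookups
#4 VA=0x90342000020 (r,user):
  lvl0: tbl 0x3C, slot 18 ⇒ 0x68007 (P1/RW1/US1/PS0)
  lvl1: tbl 0x68, slot 13 ⇒ 0x6C007 (P1/RW1/US1/PS0)
  lvl2: tbl 0x6C, slot 16 ⇒ 0x57000 (P0/RW0/US0/PS0)
  ⇒ fault: PAGE_NOT_PRESENT  — 3 lookups

Entries read for #4: 3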